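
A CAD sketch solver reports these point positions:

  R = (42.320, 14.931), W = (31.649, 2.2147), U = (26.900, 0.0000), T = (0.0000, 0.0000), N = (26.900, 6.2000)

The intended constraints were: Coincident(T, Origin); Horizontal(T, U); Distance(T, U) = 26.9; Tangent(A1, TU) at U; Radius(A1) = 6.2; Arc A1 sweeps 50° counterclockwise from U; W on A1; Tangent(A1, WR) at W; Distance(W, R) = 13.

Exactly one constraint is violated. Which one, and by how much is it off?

Distance(W, R) = 13 — off by 3.60.

T = (0.00, 0.00) ✓; T.y = 0.00, U.y = 0.00 ✓; |TU| = 26.90 ✓; ∠(NU, UT) = 90.00° ✓; |NU| = 6.200 ✓; bearing(N→W) − bearing(N→U) = 50.00° ✓; |NW| = 6.200 ✓; ∠(NW, WR) = 90.00° ✓; |WR| = 16.60 ✗.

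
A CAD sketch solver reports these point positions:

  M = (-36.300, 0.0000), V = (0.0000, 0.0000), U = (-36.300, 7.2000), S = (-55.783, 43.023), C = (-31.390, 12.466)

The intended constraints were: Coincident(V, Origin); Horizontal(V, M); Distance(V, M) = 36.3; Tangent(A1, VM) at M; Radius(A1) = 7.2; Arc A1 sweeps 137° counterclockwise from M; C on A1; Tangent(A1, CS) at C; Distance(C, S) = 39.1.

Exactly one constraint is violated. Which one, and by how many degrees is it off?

Tangent(A1, CS) at C — off by 8.40°.

V = (0.00, 0.00) ✓; V.y = 0.00, M.y = 0.00 ✓; |VM| = 36.30 ✓; ∠(UM, MV) = 90.00° ✓; |UM| = 7.200 ✓; bearing(U→C) − bearing(U→M) = 137.0° ✓; |UC| = 7.200 ✓; ∠(UC, CS) = 98.40° ✗; |CS| = 39.10 ✓.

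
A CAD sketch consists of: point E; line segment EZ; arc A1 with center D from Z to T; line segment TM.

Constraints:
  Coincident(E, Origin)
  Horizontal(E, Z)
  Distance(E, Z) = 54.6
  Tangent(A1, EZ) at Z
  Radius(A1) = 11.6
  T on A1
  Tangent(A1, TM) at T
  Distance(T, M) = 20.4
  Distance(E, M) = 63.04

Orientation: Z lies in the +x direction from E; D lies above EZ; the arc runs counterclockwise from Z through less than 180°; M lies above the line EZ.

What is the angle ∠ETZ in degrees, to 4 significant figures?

46.56°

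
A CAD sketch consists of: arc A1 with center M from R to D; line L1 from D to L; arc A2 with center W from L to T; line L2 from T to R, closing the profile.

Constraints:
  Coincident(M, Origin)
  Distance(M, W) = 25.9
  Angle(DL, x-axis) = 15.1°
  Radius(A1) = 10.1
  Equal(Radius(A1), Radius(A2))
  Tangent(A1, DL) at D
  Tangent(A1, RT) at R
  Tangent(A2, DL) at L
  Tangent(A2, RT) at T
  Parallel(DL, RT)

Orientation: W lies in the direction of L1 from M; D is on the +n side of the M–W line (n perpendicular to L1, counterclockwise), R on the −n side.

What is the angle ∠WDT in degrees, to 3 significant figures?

16.6°

The slot axis is L1's direction at 15.1°, so u = (cos 15.1°, sin 15.1°) = (0.965, 0.261) and n = (−sin 15.1°, cos 15.1°) = (-0.261, 0.965). M is at the origin and W lies 25.9 along u from M, so W = 25.9·u = (25.0, 6.75). Tangency of A1 to both parallel lines with radius 10.1 puts D and R at M ± 10.1·n: D = (-2.63, 9.75), R = (2.63, -9.75). Equal radii place L and T the same way about W: L = W + 10.1·n = (22.4, 16.5), T = W − 10.1·n = (27.6, -3.00). Then cos ∠WDT = DW·DT / (|DW||DT|), giving 16.6°.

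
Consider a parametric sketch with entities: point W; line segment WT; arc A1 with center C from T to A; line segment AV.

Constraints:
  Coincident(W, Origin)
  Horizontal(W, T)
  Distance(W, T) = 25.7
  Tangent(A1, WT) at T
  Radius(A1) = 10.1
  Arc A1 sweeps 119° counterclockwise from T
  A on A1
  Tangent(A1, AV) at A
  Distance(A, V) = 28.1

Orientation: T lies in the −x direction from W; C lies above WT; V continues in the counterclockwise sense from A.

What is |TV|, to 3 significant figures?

39.9

On A1, T sits at bearing -90° from C; a 119° counterclockwise sweep puts A at bearing 29°, so A = C + 10.1·(cos 29°, sin 29°) = (-16.9, 15.0). Since A1 is tangent to AV there, CA ⟂ AV, so AV runs along (−sin 29°, cos 29°); with |AV| = 28.1, V = (-30.5, 39.6). Then |TV| = |V − T| = 39.9.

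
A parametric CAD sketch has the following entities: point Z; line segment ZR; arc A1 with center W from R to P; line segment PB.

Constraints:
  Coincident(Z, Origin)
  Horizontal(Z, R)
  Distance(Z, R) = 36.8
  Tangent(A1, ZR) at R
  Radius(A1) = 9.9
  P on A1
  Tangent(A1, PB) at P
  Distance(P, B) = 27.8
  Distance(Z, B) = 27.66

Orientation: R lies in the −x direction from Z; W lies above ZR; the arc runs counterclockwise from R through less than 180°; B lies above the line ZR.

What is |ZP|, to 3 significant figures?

29.4

Z is at the origin; ZR is horizontal with |ZR| = 36.8 and R on the −x side, so R = (-36.8, 0.00). A1 meets ZR tangentially, so WR is at right angles to ZR, so W = R + (0, 9.9) = (-36.8, 9.90). Since WP ⟂ PB (tangency), |WB| = √(9.9² + 27.8²) = 29.5 regardless of where P sits on A1. So B lies on both circle(Z, 27.66) and circle(W, 29.5); the above-ZR intersection is B = (-11.5, 25.1). P is the foot of the tangent from B: P = (-29.1, 3.63).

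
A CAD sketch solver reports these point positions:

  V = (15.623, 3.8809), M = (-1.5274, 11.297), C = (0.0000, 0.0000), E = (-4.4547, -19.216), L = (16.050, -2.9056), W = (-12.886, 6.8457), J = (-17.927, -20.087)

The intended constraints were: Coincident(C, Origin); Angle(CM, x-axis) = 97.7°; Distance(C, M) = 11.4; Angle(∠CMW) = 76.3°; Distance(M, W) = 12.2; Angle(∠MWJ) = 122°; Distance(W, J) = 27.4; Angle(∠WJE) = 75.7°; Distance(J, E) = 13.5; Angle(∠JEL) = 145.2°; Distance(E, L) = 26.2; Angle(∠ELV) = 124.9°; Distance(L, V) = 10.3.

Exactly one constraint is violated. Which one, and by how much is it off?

Distance(L, V) = 10.3 — off by 3.50.

C = (0.00, 0.00) ✓; CM at 97.70° ✓; |CM| = 11.40 ✓; ∠CMW = 76.30° ✓; |MW| = 12.20 ✓; ∠MWJ = 122.0° ✓; |WJ| = 27.40 ✓; ∠WJE = 75.70° ✓; |JE| = 13.50 ✓; ∠JEL = 145.2° ✓; |EL| = 26.20 ✓; ∠ELV = 124.9° ✓; |LV| = 6.800 ✗.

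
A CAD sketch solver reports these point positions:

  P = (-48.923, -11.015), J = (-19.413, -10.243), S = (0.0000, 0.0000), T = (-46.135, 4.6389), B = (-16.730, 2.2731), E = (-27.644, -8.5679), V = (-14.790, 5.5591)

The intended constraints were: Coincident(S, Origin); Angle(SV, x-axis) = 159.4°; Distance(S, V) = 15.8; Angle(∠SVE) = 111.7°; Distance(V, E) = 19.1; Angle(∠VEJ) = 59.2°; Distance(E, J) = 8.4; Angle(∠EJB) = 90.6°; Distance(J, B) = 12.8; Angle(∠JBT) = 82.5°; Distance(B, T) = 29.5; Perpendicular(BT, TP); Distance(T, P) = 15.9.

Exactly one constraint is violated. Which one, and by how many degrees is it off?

Perpendicular(BT, TP) — off by 5.50°.

S = (0.00, 0.00) ✓; SV at 159.4° ✓; |SV| = 15.80 ✓; ∠SVE = 111.7° ✓; |VE| = 19.10 ✓; ∠VEJ = 59.20° ✓; |EJ| = 8.400 ✓; ∠EJB = 90.60° ✓; |JB| = 12.80 ✓; ∠JBT = 82.50° ✓; |BT| = 29.50 ✓; ∠(BT, TP) = 84.50° ✗; |TP| = 15.90 ✓.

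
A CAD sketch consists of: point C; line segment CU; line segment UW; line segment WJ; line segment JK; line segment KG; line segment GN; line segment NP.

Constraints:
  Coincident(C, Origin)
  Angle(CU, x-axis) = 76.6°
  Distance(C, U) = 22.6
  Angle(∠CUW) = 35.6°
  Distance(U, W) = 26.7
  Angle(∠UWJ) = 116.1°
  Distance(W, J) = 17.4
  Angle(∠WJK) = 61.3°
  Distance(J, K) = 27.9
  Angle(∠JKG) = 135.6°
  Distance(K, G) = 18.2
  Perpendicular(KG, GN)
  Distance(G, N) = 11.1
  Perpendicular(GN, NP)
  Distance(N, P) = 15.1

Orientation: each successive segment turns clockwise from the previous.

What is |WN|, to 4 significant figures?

25.36

C is at the origin; CU runs at 76.6° with length 22.6, so U = (5.238, 21.98). ∠CUW = 35.6° gives UW at -67.80° from the x-axis; with |UW| = 26.7, W = (15.33, -2.736). ∠UWJ = 116.1° gives WJ at -131.7° from the x-axis; with |WJ| = 17.4, J = (3.751, -15.73). ∠WJK = 61.3° gives JK at 109.6° from the x-axis; with |JK| = 27.9, K = (-5.608, 10.56). ∠JKG = 135.6° gives KG at 65.20° from the x-axis; with |KG| = 18.2, G = (2.026, 27.08). KG ⟂ GN, so GN runs at -24.80°; with |GN| = 11.1, N = (12.10, 22.42). Then |WN| = |N − W| = 25.36.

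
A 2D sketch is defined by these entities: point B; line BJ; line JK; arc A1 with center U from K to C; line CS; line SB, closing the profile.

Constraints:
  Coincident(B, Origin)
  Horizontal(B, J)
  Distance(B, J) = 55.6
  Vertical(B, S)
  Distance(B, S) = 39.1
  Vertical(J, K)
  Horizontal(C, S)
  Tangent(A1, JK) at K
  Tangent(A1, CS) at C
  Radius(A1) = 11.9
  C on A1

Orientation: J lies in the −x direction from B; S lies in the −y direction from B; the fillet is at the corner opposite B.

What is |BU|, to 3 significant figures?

51.5

B is at the origin; BJ is horizontal with |BJ| = 55.6 and J on the −x side, so J = (-55.6, 0.00). BS is vertical with |BS| = 39.1 and S on the −y side, so S = (0.00, -39.1). The virtual corner opposite B is at (-55.6, -39.1). Tangency of A1 to JK means the radius UK is perpendicular to JK and tangency of A1 to CS means the radius UC is perpendicular to CS, with radius 11.9, so the center U sits 11.9 in from both sides at U = (-43.7, -27.2). Then |BU| = |U − B| = 51.5.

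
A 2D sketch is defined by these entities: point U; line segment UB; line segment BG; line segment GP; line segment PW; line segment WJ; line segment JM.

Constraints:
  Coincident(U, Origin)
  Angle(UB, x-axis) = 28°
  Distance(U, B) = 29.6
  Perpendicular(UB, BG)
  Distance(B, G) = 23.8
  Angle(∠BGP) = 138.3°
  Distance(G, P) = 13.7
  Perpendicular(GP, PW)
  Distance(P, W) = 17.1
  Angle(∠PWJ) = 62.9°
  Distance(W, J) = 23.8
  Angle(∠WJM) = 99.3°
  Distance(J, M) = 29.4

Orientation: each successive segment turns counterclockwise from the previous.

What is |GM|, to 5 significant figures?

21.786

∠PWJ = 62.9° gives WJ at 6.8000° from the x-axis; with |WJ| = 23.8, J = (19.813, 26.444). ∠WJM = 99.3° gives JM at 87.500° from the x-axis; with |JM| = 29.4, M = (21.095, 55.816). Then |GM| = |M − G| = 21.786.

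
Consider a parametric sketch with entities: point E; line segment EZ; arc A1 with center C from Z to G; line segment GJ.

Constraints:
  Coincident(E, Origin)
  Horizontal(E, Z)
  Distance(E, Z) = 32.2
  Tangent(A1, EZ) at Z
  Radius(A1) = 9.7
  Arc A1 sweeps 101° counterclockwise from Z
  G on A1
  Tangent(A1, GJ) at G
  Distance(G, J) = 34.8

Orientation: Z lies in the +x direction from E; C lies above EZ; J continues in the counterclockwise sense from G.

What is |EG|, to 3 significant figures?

43.3

E is at the origin; EZ is horizontal with |EZ| = 32.2 and Z on the +x side, so Z = (32.2, 0.00). Since A1 is tangent to EZ there, CZ ⟂ EZ, so C = Z + (0, 9.7) = (32.2, 9.70). On A1, Z sits at bearing -90° from C; a 101° counterclockwise sweep puts G at bearing 11°, so G = C + 9.7·(cos 11°, sin 11°) = (41.7, 11.6). Then |EG| = |G − E| = 43.3.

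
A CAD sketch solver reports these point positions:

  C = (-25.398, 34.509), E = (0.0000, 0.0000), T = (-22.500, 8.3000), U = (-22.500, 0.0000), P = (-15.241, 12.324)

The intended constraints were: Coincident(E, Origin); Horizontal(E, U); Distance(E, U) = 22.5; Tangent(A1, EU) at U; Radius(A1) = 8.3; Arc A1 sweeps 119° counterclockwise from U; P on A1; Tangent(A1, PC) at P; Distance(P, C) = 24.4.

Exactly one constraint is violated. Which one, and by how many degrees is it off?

Tangent(A1, PC) at P — off by 4.40°.

E = (0.00, 0.00) ✓; E.y = 0.00, U.y = 0.00 ✓; |EU| = 22.50 ✓; ∠(TU, UE) = 90.00° ✓; |TU| = 8.300 ✓; bearing(T→P) − bearing(T→U) = 119.0° ✓; |TP| = 8.300 ✓; ∠(TP, PC) = 94.40° ✗; |PC| = 24.40 ✓.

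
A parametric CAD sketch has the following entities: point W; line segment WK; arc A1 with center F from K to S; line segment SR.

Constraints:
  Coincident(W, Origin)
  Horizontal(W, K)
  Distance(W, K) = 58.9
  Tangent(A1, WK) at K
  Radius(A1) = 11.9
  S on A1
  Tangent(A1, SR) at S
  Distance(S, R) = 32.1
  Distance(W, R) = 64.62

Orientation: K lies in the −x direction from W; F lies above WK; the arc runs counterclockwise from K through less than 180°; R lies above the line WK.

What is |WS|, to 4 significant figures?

48.51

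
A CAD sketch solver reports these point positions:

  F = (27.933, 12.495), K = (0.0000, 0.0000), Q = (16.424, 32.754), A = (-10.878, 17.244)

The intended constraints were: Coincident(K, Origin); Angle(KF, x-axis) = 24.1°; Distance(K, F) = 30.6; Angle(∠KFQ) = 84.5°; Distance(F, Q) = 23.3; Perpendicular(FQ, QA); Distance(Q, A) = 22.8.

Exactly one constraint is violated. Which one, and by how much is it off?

Distance(Q, A) = 22.8 — off by 8.60.

K = (0.00, 0.00) ✓; KF at 24.10° ✓; |KF| = 30.60 ✓; ∠KFQ = 84.50° ✓; |FQ| = 23.30 ✓; ∠(FQ, QA) = 90.00° ✓; |QA| = 31.40 ✗.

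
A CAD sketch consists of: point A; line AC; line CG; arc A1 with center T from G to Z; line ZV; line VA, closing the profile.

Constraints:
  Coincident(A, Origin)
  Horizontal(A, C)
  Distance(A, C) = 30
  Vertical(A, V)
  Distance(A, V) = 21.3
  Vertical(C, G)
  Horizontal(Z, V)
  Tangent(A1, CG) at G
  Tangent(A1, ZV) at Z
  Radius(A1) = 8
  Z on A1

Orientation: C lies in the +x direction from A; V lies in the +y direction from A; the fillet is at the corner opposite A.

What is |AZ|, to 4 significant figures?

30.62

The virtual corner opposite A is at (30.00, 21.30). Tangency of A1 to CG means the radius TG is perpendicular to CG and the tangent condition forces TZ to be normal to ZV, with radius 8.0, so the center T sits 8.0 in from both sides at T = (22.00, 13.30). That places the tangent points at G = (30.00, 13.30) on CG and Z = (22.00, 21.30) on ZV. Then |AZ| = |Z − A| = 30.62.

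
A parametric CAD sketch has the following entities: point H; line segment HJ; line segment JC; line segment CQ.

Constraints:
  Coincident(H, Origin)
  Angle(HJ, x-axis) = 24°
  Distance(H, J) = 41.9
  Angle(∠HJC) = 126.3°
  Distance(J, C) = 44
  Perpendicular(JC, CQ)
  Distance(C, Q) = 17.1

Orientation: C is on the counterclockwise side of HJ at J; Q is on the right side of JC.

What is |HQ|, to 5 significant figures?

85.567

∠HJC = 126.3°, so JC runs at 24.0° + (180° − 126.3°) = 77.700° from the x-axis; with |JC| = 44.0, C = J + 44.0·(cos 77.700°, sin 77.700°) = (47.651, 60.032). The perpendicularity gives CQ at right angles to JC; with |CQ| = 17.1 on the right of JC, Q = C + 17.1·(0.97705, -0.21303) = (64.358, 56.389). Then |HQ| = |Q − H| = 85.567.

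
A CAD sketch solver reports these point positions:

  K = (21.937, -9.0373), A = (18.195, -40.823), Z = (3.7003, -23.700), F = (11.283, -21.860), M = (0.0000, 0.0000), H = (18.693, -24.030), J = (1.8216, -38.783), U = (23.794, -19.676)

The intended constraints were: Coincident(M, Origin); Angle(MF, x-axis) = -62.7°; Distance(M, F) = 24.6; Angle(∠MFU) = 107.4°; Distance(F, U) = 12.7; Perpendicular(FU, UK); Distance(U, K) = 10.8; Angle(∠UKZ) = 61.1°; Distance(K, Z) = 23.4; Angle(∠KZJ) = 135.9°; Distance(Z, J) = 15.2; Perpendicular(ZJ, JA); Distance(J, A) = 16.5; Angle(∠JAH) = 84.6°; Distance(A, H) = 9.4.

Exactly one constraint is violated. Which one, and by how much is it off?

Distance(A, H) = 9.4 — off by 7.40.

M = (0.00, 0.00) ✓; MF at -62.70° ✓; |MF| = 24.60 ✓; ∠MFU = 107.4° ✓; |FU| = 12.70 ✓; ∠(FU, UK) = 90.00° ✓; |UK| = 10.80 ✓; ∠UKZ = 61.10° ✓; |KZ| = 23.40 ✓; ∠KZJ = 135.9° ✓; |ZJ| = 15.20 ✓; ∠(ZJ, JA) = 90.00° ✓; |JA| = 16.50 ✓; ∠JAH = 84.60° ✓; |AH| = 16.80 ✗.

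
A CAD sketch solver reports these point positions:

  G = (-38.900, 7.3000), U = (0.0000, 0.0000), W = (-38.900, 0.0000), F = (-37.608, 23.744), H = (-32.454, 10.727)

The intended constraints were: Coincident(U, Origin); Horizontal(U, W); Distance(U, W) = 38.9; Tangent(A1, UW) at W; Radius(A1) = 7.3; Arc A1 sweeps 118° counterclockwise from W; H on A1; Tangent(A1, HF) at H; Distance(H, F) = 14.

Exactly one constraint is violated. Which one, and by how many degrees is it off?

Tangent(A1, HF) at H — off by 6.40°.

U = (0.00, 0.00) ✓; U.y = 0.00, W.y = 0.00 ✓; |UW| = 38.90 ✓; ∠(GW, WU) = 90.00° ✓; |GW| = 7.300 ✓; bearing(G→H) − bearing(G→W) = 118.0° ✓; |GH| = 7.300 ✓; ∠(GH, HF) = 96.40° ✗; |HF| = 14.00 ✓.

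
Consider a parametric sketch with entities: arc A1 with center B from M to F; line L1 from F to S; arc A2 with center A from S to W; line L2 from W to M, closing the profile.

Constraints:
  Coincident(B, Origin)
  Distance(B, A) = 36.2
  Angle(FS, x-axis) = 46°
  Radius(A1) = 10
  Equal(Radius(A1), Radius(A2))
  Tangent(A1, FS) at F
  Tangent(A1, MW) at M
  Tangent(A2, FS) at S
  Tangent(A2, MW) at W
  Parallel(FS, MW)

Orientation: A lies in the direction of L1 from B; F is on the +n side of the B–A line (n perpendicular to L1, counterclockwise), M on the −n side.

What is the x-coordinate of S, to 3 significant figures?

18.0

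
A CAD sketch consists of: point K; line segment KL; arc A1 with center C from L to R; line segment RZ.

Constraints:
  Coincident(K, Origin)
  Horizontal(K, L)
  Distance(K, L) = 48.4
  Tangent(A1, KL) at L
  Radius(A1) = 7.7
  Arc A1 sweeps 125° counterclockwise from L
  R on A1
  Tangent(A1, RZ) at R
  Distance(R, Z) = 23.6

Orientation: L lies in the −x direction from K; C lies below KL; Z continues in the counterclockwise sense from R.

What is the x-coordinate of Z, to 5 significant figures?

-41.171

K is at the origin; KL is horizontal with |KL| = 48.4 and L on the −x side, so L = (-48.400, 0.0000). The tangent condition forces CL to be normal to KL, so C = L + (0, -7.7) = (-48.400, -7.7000). On A1, L sits at bearing 90° from C; a 125° counterclockwise sweep puts R at bearing 215°, so R = C + 7.7·(cos 215°, sin 215°) = (-54.707, -12.117). Since A1 is tangent to RZ there, CR ⟂ RZ, so RZ runs along (−sin 215°, cos 215°); with |RZ| = 23.6, Z = (-41.171, -31.449). So Z.x = -41.171.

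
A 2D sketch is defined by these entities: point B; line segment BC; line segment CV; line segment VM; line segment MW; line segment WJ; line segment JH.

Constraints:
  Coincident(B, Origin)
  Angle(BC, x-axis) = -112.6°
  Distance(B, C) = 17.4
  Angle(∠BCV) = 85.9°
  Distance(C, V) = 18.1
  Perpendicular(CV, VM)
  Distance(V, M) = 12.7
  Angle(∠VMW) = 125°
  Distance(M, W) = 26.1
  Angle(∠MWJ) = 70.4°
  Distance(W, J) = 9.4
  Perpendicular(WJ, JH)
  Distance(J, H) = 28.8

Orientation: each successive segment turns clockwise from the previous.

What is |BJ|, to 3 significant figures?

7.13

B is at the origin; BC runs at -112.6° with length 17.4, so C = (-6.69, -16.1). ∠BCV = 85.9° gives CV at 153° from the x-axis; with |CV| = 18.1, V = (-22.9, -7.93). CV ⟂ VM, so VM runs at 63.3°; with |VM| = 12.7, M = (-17.2, 3.41). ∠VMW = 125.0° gives MW at 8.30° from the x-axis; with |MW| = 26.1, W = (8.68, 7.18). ∠MWJ = 70.4° gives WJ at -101° from the x-axis; with |WJ| = 9.4, J = (6.83, -2.04). Then |BJ| = |J − B| = 7.13.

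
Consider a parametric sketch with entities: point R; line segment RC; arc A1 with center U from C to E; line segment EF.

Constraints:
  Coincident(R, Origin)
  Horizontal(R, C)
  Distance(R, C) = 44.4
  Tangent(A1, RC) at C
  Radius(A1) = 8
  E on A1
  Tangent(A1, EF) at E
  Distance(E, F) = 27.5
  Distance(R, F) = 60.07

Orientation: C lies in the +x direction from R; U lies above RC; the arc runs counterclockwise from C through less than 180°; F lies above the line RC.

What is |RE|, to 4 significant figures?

53.11

Checks: |UE| = 8.000 ✓; ∠(UE, EF) = 90.00° ✓; |EF| = 27.50 ✓; |RF| = 60.07 ✓.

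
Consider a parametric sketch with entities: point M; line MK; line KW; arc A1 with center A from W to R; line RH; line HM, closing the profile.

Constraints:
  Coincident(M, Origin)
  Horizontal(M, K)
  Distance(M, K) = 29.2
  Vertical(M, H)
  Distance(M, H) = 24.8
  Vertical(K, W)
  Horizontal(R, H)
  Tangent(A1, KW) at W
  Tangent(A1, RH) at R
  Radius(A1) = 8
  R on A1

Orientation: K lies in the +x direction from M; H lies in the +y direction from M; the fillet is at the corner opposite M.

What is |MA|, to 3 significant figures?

27.0

M is at the origin; M and K share the same y with |MK| = 29.2 and K on the +x side, so K = (29.2, 0.00). MH is vertical with |MH| = 24.8 and H on the +y side, so H = (0.00, 24.8). The virtual corner opposite M is at (29.2, 24.8). The tangent condition forces AW to be normal to KW and the tangent condition forces AR to be normal to RH, with radius 8.0, so the center A sits 8.0 in from both sides at A = (21.2, 16.8). Then |MA| = |A − M| = 27.0.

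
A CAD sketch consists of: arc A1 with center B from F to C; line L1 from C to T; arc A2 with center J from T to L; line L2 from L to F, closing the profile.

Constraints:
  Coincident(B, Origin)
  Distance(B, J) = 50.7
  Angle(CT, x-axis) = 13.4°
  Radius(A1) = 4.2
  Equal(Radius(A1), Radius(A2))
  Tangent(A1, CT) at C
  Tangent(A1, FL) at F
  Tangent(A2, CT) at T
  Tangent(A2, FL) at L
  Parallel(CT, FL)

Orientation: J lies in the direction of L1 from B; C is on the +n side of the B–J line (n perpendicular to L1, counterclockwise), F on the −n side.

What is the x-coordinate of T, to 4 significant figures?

48.35

The slot axis is L1's direction at 13.4°, so u = (cos 13.4°, sin 13.4°) = (0.9728, 0.2317) and n = (−sin 13.4°, cos 13.4°) = (-0.2317, 0.9728). B is at the origin and J lies 50.7 along u from B, so J = 50.7·u = (49.32, 11.75). Tangency of A1 to both parallel lines with radius 4.2 puts C and F at B ± 4.2·n: C = (-0.9733, 4.086), F = (0.9733, -4.086). Equal radii place T and L the same way about J: T = J + 4.2·n = (48.35, 15.84), L = J − 4.2·n = (50.29, 7.664). So T.x = 48.35.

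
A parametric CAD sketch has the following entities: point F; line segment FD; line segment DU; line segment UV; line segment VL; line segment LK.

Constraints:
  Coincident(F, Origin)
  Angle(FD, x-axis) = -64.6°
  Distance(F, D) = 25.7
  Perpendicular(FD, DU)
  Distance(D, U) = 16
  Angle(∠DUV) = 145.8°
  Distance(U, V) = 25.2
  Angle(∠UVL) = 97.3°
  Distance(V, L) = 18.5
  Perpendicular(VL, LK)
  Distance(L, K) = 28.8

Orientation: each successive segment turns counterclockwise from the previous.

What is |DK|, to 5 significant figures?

17.852

∠UVL = 97.3° gives VL at 142.30° from the x-axis; with |VL| = 18.5, L = (23.591, 16.696). The perpendicularity gives LK at right angles to VL, so LK runs at -127.70°; with |LK| = 28.8, K = (5.9794, -6.0914). Then |DK| = |K − D| = 17.852.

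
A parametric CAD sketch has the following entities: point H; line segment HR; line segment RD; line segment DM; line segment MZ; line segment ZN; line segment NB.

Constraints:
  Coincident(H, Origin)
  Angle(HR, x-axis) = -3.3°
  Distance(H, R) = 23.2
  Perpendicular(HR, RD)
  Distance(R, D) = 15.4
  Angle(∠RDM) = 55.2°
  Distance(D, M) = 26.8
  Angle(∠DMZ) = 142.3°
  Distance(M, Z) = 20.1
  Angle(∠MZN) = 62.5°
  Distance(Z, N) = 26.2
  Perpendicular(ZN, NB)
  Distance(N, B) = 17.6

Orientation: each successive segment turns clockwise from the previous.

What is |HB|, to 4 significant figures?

18.12

∠MZN = 62.5° gives ZN at -13.30° from the x-axis; with |ZN| = 26.2, N = (21.75, 13.29). ZN ⟂ NB, so NB runs at -103.3°; with |NB| = 17.6, B = (17.70, -3.843). Then |HB| = |B − H| = 18.12.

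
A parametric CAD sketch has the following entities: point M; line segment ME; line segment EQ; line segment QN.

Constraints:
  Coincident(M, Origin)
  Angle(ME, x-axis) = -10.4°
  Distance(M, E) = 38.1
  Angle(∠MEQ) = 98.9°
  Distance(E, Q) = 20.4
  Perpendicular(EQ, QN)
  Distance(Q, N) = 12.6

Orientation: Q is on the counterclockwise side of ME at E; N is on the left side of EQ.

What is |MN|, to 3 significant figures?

36.3

∠MEQ = 98.9°, so EQ runs at -10.4° + (180° − 98.9°) = 70.7° from the x-axis; with |EQ| = 20.4, Q = E + 20.4·(cos 70.7°, sin 70.7°) = (44.2, 12.4). The perpendicularity gives QN at right angles to EQ; with |QN| = 12.6 on the left of EQ, N = Q + 12.6·(-0.944, 0.331) = (32.3, 16.5). Then |MN| = |N − M| = 36.3.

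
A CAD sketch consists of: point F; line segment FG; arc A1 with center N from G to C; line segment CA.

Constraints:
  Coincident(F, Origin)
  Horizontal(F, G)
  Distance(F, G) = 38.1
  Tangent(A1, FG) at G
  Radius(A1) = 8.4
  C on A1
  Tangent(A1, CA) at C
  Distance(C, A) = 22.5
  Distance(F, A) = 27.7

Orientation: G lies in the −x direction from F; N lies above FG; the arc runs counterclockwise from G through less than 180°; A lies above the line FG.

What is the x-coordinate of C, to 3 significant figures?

-31.4

Checks: F = (0.00, 0.00) ✓; ∠(NG, GF) = 90.00° ✓; |NG| = 8.400 ✓; |NC| = 8.400 ✓; ∠(NC, CA) = 90.00° ✓; |CA| = 22.50 ✓; |FA| = 27.70 ✓.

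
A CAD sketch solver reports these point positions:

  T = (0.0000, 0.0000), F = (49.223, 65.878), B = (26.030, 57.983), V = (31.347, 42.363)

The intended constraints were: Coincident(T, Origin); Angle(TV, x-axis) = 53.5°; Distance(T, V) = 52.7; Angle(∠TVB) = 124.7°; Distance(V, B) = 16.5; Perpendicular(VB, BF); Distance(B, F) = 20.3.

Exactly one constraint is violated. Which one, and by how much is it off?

Distance(B, F) = 20.3 — off by 4.20.

T = (0.00, 0.00) ✓; TV at 53.50° ✓; |TV| = 52.70 ✓; ∠TVB = 124.7° ✓; |VB| = 16.50 ✓; ∠(VB, BF) = 90.00° ✓; |BF| = 24.50 ✗.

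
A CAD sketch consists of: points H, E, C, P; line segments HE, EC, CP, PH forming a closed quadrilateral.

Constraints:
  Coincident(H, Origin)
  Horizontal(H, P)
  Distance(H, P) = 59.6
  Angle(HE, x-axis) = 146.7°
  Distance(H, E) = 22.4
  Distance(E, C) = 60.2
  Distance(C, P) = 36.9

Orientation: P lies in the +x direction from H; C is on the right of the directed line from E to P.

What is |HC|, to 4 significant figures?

37.82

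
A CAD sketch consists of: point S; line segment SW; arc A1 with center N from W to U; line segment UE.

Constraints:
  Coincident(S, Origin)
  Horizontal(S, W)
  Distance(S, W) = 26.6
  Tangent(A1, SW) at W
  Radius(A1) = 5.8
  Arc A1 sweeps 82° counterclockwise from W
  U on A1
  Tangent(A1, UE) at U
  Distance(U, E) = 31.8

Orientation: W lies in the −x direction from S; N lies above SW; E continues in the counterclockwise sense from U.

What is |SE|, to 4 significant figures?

40.01

S is at the origin; S and W share the same y with |SW| = 26.6 and W on the −x side, so W = (-26.60, 0.000). A1 meets SW tangentially, so NW is at right angles to SW, so N = W + (0, 5.8) = (-26.60, 5.800). On A1, W sits at bearing -90° from N; an 82° counterclockwise sweep puts U at bearing -8°, so U = N + 5.8·(cos -8°, sin -8°) = (-20.86, 4.993). The tangent condition forces NU to be normal to UE, so UE runs along (−sin -8°, cos -8°); with |UE| = 31.8, E = (-16.43, 36.48). Then |SE| = |E − S| = 40.01.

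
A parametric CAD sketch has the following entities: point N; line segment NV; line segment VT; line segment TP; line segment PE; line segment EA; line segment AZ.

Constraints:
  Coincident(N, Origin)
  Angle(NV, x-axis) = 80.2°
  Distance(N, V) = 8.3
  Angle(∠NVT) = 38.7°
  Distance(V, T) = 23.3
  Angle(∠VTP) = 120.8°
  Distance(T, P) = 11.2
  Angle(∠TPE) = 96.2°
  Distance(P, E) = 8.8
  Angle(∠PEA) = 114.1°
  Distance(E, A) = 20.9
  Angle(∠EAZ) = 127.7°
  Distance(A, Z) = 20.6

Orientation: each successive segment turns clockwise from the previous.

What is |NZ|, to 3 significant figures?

21.6

N is at the origin; NV runs at 80.2° with length 8.3, so V = (1.41, 8.18). ∠NVT = 38.7° gives VT at -61.1° from the x-axis; with |VT| = 23.3, T = (12.7, -12.2). ∠VTP = 120.8° gives TP at -120° from the x-axis; with |TP| = 11.2, P = (7.02, -21.9). ∠TPE = 96.2° gives PE at 156° from the x-axis; with |PE| = 8.8, E = (-1.01, -18.3). ∠PEA = 114.1° gives EA at 90.0° from the x-axis; with |EA| = 20.9, A = (-1.01, 2.60). ∠EAZ = 127.7° gives AZ at 37.7° from the x-axis; with |AZ| = 20.6, Z = (15.3, 15.2). Then |NZ| = |Z − N| = 21.6.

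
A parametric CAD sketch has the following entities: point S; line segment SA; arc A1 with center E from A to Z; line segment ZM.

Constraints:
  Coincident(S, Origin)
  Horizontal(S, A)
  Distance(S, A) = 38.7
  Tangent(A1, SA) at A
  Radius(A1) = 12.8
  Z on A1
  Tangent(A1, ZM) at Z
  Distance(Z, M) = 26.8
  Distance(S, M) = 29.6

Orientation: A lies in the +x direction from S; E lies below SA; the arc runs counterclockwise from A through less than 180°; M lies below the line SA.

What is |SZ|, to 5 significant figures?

28.860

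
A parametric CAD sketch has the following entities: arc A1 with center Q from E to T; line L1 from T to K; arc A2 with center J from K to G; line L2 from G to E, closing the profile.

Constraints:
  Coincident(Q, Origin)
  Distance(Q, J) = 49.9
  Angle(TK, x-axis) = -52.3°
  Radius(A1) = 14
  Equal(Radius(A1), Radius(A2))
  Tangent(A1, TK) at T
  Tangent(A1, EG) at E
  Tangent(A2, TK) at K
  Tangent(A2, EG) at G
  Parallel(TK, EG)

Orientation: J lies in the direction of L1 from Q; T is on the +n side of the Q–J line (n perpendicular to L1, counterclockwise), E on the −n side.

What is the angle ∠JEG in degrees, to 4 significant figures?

15.67°

The slot axis is L1's direction at -52.3°, so u = (cos -52.3°, sin -52.3°) = (0.6115, -0.7912) and n = (−sin -52.3°, cos -52.3°) = (0.7912, 0.6115). Q is at the origin and J lies 49.9 along u from Q, so J = 49.9·u = (30.52, -39.48). Tangency of A1 to both parallel lines with radius 14.0 puts T and E at Q ± 14.0·n: T = (11.08, 8.561), E = (-11.08, -8.561). Equal radii place K and G the same way about J: K = J + 14.0·n = (41.59, -30.92), G = J − 14.0·n = (19.44, -48.04). Then cos ∠JEG = EJ·EG / (|EJ||EG|), giving 15.67°.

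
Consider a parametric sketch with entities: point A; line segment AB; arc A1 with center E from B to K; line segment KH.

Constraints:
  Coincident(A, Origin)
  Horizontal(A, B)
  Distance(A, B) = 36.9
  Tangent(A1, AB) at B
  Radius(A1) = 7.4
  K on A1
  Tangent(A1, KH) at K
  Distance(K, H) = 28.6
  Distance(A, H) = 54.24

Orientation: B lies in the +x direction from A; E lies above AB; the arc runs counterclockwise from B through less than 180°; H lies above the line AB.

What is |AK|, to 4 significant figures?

45.03

A is at the origin; AB is horizontal with |AB| = 36.9 and B on the +x side, so B = (36.90, 0.000). A1 meets AB tangentially, so EB is at right angles to AB, so E = B + (0, 7.4) = (36.90, 7.400). Since EK ⟂ KH (tangency), |EH| = √(7.4² + 28.6²) = 29.54 regardless of where K sits on A1. So H lies on both circle(A, 54.24) and circle(E, 29.54); the above-AB intersection is H = (39.85, 36.79). K is the foot of the tangent from H: K = (44.21, 8.528).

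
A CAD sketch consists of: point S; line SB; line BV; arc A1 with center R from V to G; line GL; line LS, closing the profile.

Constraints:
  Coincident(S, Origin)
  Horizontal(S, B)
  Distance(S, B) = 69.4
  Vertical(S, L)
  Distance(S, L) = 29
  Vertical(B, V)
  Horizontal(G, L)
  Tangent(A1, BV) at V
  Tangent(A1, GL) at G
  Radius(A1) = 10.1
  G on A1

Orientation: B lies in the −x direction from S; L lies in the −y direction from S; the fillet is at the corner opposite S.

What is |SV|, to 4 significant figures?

71.93

The virtual corner opposite S is at (-69.40, -29.00). The tangent condition forces RV to be normal to BV and tangency of A1 to GL means the radius RG is perpendicular to GL, with radius 10.1, so the center R sits 10.1 in from both sides at R = (-59.30, -18.90). That places the tangent points at V = (-69.40, -18.90) on BV and G = (-59.30, -29.00) on GL. Then |SV| = |V − S| = 71.93.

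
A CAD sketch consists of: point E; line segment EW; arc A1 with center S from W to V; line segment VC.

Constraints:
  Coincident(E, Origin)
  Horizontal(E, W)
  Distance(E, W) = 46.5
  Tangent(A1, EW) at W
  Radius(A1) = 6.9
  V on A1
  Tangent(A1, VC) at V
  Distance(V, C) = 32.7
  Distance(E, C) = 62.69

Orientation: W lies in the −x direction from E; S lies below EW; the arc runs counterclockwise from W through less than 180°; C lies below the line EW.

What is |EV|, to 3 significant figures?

53.9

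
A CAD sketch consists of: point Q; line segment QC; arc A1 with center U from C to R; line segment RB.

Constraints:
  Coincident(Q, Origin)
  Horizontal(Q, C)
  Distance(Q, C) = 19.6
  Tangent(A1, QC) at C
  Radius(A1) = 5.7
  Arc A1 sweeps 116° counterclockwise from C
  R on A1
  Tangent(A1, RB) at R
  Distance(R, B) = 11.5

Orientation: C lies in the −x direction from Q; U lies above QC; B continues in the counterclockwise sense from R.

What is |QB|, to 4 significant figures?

26.92

Q is at the origin; QC is horizontal with |QC| = 19.6 and C on the −x side, so C = (-19.60, 0.000). A1 meets QC tangentially, so UC is at right angles to QC, so U = C + (0, 5.7) = (-19.60, 5.700). On A1, C sits at bearing -90° from U; a 116° counterclockwise sweep puts R at bearing 26°, so R = U + 5.7·(cos 26°, sin 26°) = (-14.48, 8.199). Tangency of A1 to RB means the radius UR is perpendicular to RB, so RB runs along (−sin 26°, cos 26°); with |RB| = 11.5, B = (-19.52, 18.53). Then |QB| = |B − Q| = 26.92.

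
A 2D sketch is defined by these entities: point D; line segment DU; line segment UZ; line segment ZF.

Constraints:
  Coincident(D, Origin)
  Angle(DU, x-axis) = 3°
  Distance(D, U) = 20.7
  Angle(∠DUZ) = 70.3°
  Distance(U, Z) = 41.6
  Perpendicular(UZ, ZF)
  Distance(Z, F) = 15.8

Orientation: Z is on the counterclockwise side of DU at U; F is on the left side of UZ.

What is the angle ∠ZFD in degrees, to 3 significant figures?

96.1°

D is at the origin; DU runs at 3.0° with length 20.7, so U = 20.7·(cos 3.0°, sin 3.0°) = (20.7, 1.08). ∠DUZ = 70.3°, so UZ runs at 3.0° + (180° − 70.3°) = 113° from the x-axis; with |UZ| = 41.6, Z = U + 41.6·(cos 113°, sin 113°) = (4.62, 39.5). UZ ⟂ ZF; with |ZF| = 15.8 on the left of UZ, F = Z + 15.8·(-0.923, -0.386) = (-9.96, 33.4). Then cos ∠ZFD = FZ·FD / (|FZ||FD|), giving 96.1°.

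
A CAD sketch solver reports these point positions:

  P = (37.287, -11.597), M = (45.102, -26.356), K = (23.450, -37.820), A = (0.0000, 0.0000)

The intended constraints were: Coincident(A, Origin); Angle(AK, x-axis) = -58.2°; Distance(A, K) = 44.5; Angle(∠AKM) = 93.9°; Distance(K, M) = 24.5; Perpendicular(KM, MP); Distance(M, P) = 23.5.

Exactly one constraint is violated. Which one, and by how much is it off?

Distance(M, P) = 23.5 — off by 6.80.

A = (0.00, 0.00) ✓; AK at -58.20° ✓; |AK| = 44.50 ✓; ∠AKM = 93.90° ✓; |KM| = 24.50 ✓; ∠(KM, MP) = 90.00° ✓; |MP| = 16.70 ✗.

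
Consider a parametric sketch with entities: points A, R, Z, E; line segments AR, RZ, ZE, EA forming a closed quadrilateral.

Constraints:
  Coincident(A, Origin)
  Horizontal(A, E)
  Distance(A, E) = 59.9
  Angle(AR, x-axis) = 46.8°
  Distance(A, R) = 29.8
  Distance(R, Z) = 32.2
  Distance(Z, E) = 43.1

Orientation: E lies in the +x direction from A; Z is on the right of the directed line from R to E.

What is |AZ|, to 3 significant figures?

20.8

A is at the origin; A and E share the same y with |AE| = 59.9 and E in +x, so E = (59.9, 0). AR runs at 46.8° with |AR| = 29.8, so R = (20.4, 21.7). Z is determined by |RZ| = 32.2 and |ZE| = 43.1 together: it lies at the intersection of circle(R, 32.2) and circle(E, 43.1). With |RE| = 45.1, the foot of the radical line on RE is 13.4 from R and the perpendicular offset is √(32.2² − 13.4²) = 29.3. Taking the right-of-RE solution: Z = (18.1, -10.4).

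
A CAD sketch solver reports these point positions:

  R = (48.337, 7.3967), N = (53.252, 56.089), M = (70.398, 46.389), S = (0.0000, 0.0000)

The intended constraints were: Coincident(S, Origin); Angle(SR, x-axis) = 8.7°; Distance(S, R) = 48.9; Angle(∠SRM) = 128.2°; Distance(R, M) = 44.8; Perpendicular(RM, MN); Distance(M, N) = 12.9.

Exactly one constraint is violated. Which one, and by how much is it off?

Distance(M, N) = 12.9 — off by 6.80.

S = (0.00, 0.00) ✓; SR at 8.700° ✓; |SR| = 48.90 ✓; ∠SRM = 128.2° ✓; |RM| = 44.80 ✓; ∠(RM, MN) = 90.00° ✓; |MN| = 19.70 ✗.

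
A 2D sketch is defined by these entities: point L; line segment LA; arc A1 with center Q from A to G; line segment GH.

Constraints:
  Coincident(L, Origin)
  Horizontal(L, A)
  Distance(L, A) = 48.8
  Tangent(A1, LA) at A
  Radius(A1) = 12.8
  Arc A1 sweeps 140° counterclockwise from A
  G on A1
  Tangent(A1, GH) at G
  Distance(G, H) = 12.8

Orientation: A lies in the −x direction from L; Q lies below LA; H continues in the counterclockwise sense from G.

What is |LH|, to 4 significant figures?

56.40

On A1, A sits at bearing 90° from Q; a 140° counterclockwise sweep puts G at bearing 230°, so G = Q + 12.8·(cos 230°, sin 230°) = (-57.03, -22.61). Tangency of A1 to GH means the radius QG is perpendicular to GH, so GH runs along (−sin 230°, cos 230°); with |GH| = 12.8, H = (-47.22, -30.83). Then |LH| = |H − L| = 56.40.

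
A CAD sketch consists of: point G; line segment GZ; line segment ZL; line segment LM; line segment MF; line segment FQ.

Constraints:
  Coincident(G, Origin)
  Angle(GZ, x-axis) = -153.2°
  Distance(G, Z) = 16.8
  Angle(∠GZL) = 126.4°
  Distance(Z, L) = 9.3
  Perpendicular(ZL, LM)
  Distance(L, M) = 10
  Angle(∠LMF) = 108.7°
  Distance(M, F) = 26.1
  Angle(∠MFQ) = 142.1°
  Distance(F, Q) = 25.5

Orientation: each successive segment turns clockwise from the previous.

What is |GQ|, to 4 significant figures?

29.75

G is at the origin; GZ runs at -153.2° with length 16.8, so Z = (-15.00, -7.575). ∠GZL = 126.4° gives ZL at 153.2° from the x-axis; with |ZL| = 9.3, L = (-23.30, -3.382). ZL is perpendicular to LM, so LM runs at 63.20°; with |LM| = 10.0, M = (-18.79, 5.544). ∠LMF = 108.7° gives MF at -8.100° from the x-axis; with |MF| = 26.1, F = (7.052, 1.867). ∠MFQ = 142.1° gives FQ at -46.00° from the x-axis; with |FQ| = 25.5, Q = (24.77, -16.48). Then |GQ| = |Q − G| = 29.75.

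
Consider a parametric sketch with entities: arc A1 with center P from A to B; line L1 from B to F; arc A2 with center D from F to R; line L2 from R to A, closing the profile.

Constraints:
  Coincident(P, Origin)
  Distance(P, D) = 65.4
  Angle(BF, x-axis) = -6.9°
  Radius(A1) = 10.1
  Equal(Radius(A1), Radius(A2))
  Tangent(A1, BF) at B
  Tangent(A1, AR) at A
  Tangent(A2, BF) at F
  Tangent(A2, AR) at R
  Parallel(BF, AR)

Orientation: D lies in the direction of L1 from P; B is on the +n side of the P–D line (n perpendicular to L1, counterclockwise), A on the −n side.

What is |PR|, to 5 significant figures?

66.175

The slot axis is L1's direction at -6.9°, so u = (cos -6.9°, sin -6.9°) = (0.99276, -0.12014) and n = (−sin -6.9°, cos -6.9°) = (0.12014, 0.99276). P is at the origin and D lies 65.4 along u from P, so D = 65.4·u = (64.926, -7.8569). Tangency of A1 to both parallel lines with radius 10.1 puts B and A at P ± 10.1·n: B = (1.2134, 10.027), A = (-1.2134, -10.027). Equal radii place F and R the same way about D: F = D + 10.1·n = (66.140, 2.1699), R = D − 10.1·n = (63.713, -17.884). Then |PR| = |R − P| = 66.175.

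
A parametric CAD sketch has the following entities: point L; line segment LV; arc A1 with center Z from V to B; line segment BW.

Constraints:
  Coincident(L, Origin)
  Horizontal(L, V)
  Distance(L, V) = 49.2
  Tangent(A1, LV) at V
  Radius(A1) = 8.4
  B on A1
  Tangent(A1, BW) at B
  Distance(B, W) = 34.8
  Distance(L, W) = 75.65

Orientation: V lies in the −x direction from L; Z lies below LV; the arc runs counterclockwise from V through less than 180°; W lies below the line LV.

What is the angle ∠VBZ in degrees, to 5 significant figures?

49.907°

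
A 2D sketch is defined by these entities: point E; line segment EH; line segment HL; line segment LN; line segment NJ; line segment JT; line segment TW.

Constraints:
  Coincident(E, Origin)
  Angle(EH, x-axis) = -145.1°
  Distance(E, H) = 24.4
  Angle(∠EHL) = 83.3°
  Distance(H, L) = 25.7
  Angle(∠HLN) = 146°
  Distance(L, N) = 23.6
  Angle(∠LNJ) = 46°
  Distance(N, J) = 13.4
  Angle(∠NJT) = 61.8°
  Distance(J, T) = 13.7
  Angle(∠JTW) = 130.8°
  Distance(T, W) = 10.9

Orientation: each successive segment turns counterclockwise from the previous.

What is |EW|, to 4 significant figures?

50.26

E is at the origin; EH runs at -145.1° with length 24.4, so H = (-20.01, -13.96). ∠EHL = 83.3° gives HL at -48.40° from the x-axis; with |HL| = 25.7, L = (-2.949, -33.18). ∠HLN = 146.0° gives LN at -14.40° from the x-axis; with |LN| = 23.6, N = (19.91, -39.05). ∠LNJ = 46.0° gives NJ at 119.6° from the x-axis; with |NJ| = 13.4, J = (13.29, -27.40). ∠NJT = 61.8° gives JT at -122.2° from the x-axis; with |JT| = 13.7, T = (5.991, -38.99). ∠JTW = 130.8° gives TW at -73.00° from the x-axis; with |TW| = 10.9, W = (9.177, -49.41). Then |EW| = |W − E| = 50.26.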